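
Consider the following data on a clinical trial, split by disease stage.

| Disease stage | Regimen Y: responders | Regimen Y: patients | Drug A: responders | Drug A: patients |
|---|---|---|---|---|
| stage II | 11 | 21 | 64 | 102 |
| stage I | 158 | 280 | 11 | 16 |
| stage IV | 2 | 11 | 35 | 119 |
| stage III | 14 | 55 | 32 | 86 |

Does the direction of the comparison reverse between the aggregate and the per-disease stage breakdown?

Stage II: Regimen Y 11/21 = 52.4%, Drug A 64/102 = 62.7% → Drug A
Stage I: Regimen Y 158/280 = 56.4%, Drug A 11/16 = 68.8% → Drug A
Stage IV: Regimen Y 2/11 = 18.2%, Drug A 35/119 = 29.4% → Drug A
Stage III: Regimen Y 14/55 = 25.5%, Drug A 32/86 = 37.2% → Drug A
Overall: Regimen Y 185/367 = 50.4%, Drug A 142/323 = 44.0% → Regimen Y
Drug A wins each disease group but Regimen Y wins overall — the comparison reverses. Drug A's patients skew toward stage IV, which has a lower base rate.

Yes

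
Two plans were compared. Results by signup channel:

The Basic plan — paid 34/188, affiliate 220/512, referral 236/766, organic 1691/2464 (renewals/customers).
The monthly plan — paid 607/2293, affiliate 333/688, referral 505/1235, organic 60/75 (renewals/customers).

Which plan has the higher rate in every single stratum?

Paid: the Basic plan 34/188 = 18.1%, the monthly plan 607/2293 = 26.5% → the monthly plan
Affiliate: the Basic plan 220/512 = 43.0%, the monthly plan 333/688 = 48.4% → the monthly plan
Referral: the Basic plan 236/766 = 30.8%, the monthly plan 505/1235 = 40.9% → the monthly plan
Organic: the Basic plan 1691/2464 = 68.6%, the monthly plan 60/75 = 80.0% → the monthly plan
The monthly plan has the higher rate in all 4 groups.

the monthly plan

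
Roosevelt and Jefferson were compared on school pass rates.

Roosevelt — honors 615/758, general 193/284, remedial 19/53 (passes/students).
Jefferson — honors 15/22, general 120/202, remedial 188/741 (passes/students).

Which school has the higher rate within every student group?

Honors: Roosevelt 615/758 = 81.1%, Jefferson 15/22 = 68.2% → Roosevelt
General: Roosevelt 193/284 = 68.0%, Jefferson 120/202 = 59.4% → Roosevelt
Remedial: Roosevelt 19/53 = 35.8%, Jefferson 188/741 = 25.4% → Roosevelt
Roosevelt has the higher rate in all 3 groups.

Roosevelt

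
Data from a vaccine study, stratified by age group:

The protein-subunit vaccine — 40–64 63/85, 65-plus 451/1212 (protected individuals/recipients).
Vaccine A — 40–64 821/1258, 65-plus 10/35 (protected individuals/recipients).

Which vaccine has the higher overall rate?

Vaccine A

40–64: the protein-subunit vaccine 63/85 = 74.1%, Vaccine A 821/1258 = 65.3% → the protein-subunit vaccine
65-plus: the protein-subunit vaccine 451/1212 = 37.2%, Vaccine A 10/35 = 28.6% → the protein-subunit vaccine
Overall: the protein-subunit vaccine 514/1297 = 39.6%, Vaccine A 831/1293 = 64.3% → Vaccine A
(The protein-subunit vaccine wins every age group but Vaccine A wins overall — the protein-subunit vaccine's recipients skew toward the low-rate 65-plus group.)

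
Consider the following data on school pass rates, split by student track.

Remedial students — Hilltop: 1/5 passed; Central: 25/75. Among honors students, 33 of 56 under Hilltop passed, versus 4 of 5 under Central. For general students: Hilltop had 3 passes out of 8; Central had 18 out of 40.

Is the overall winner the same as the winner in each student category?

No

Remedial: Hilltop 1/5 = 20.0%, Central 25/75 = 33.3% → Central
Honors: Hilltop 33/56 = 58.9%, Central 4/5 = 80.0% → Central
General: Hilltop 3/8 = 37.5%, Central 18/40 = 45.0% → Central
Overall: Hilltop 37/69 = 53.6%, Central 47/120 = 39.2% → Hilltop
Central wins each student group but Hilltop wins overall — the comparison reverses. Central's students skew toward remedial, which has a lower base rate.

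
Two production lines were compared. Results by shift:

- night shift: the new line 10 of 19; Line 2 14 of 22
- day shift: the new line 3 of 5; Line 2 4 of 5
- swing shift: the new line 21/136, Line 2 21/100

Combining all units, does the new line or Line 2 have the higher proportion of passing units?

Night shift: the new line 10/19 = 52.6%, Line 2 14/22 = 63.6% → Line 2
Day shift: the new line 3/5 = 60.0%, Line 2 4/5 = 80.0% → Line 2
Swing shift: the new line 21/136 = 15.4%, Line 2 21/100 = 21.0% → Line 2
Overall: the new line 34/160 = 21.2%, Line 2 39/127 = 30.7% → Line 2

Line 2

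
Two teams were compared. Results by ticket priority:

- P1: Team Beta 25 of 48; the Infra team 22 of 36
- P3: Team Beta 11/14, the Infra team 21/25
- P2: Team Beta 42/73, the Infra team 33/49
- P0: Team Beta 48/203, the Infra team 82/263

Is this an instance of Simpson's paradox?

No

P1: Team Beta 25/48 = 52.1%, the Infra team 22/36 = 61.1% → the Infra team
P3: Team Beta 11/14 = 78.6%, the Infra team 21/25 = 84.0% → the Infra team
P2: Team Beta 42/73 = 57.5%, the Infra team 33/49 = 67.3% → the Infra team
P0: Team Beta 48/203 = 23.6%, the Infra team 82/263 = 31.2% → the Infra team
Overall: Team Beta 126/338 = 37.3%, the Infra team 158/373 = 42.4% → the Infra team
The Infra team wins overall and in every ticket group — no reversal.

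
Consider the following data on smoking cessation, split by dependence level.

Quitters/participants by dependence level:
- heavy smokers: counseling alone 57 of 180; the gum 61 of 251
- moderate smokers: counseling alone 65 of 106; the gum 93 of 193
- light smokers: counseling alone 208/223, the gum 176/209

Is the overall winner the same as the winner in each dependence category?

Heavy smokers: counseling alone 57/180 = 31.7%, the gum 61/251 = 24.3% → counseling alone
Moderate smokers: counseling alone 65/106 = 61.3%, the gum 93/193 = 48.2% → counseling alone
Light smokers: counseling alone 208/223 = 93.3%, the gum 176/209 = 84.2% → counseling alone
Overall: counseling alone 330/509 = 64.8%, the gum 330/653 = 50.5% → counseling alone
Counseling alone wins overall and in every dependence group — no reversal.

Yes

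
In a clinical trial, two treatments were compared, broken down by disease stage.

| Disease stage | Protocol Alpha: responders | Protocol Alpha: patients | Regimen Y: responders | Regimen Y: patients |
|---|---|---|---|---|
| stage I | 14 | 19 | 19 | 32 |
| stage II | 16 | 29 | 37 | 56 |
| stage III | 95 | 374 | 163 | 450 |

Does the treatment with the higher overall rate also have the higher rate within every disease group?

Stage I: Protocol Alpha 14/19 = 73.7%, Regimen Y 19/32 = 59.4% → Protocol Alpha
Stage II: Protocol Alpha 16/29 = 55.2%, Regimen Y 37/56 = 66.1% → Regimen Y
Stage III: Protocol Alpha 95/374 = 25.4%, Regimen Y 163/450 = 36.2% → Regimen Y
Overall: Protocol Alpha 125/422 = 29.6%, Regimen Y 219/538 = 40.7% → Regimen Y
Neither sweeps: Protocol Alpha wins 1 of 3 groups, Regimen Y wins 2. Regimen Y wins overall but not every group — no Simpson reversal.

No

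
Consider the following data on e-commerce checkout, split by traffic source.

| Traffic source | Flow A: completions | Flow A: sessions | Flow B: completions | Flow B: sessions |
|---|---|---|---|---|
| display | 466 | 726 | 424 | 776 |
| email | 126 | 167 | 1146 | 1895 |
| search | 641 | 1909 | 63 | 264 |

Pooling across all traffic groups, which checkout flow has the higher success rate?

Flow B

Display: Flow A 466/726 = 64.2%, Flow B 424/776 = 54.6% → Flow A
Email: Flow A 126/167 = 75.4%, Flow B 1146/1895 = 60.5% → Flow A
Search: Flow A 641/1909 = 33.6%, Flow B 63/264 = 23.9% → Flow A
Overall: Flow A 1233/2802 = 44.0%, Flow B 1633/2935 = 55.6% → Flow B
(Flow A wins every traffic group but Flow B wins overall — Flow A's sessions skew toward the low-rate search group.)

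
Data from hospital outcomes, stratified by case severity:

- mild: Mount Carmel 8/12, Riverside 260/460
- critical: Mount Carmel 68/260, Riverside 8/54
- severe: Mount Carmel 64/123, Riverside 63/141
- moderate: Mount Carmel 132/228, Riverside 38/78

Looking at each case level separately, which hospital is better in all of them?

Mount Carmel

Mild: Mount Carmel 8/12 = 66.7%, Riverside 260/460 = 56.5% → Mount Carmel
Critical: Mount Carmel 68/260 = 26.2%, Riverside 8/54 = 14.8% → Mount Carmel
Severe: Mount Carmel 64/123 = 52.0%, Riverside 63/141 = 44.7% → Mount Carmel
Moderate: Mount Carmel 132/228 = 57.9%, Riverside 38/78 = 48.7% → Mount Carmel
Mount Carmel has the higher rate in all 4 groups.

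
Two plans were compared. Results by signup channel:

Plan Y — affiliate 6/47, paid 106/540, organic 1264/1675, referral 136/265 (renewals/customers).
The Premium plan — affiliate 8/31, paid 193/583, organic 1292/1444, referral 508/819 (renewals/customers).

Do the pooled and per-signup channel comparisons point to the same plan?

Yes

Affiliate: Plan Y 6/47 = 12.8%, the Premium plan 8/31 = 25.8% → the Premium plan
Paid: Plan Y 106/540 = 19.6%, the Premium plan 193/583 = 33.1% → the Premium plan
Organic: Plan Y 1264/1675 = 75.5%, the Premium plan 1292/1444 = 89.5% → the Premium plan
Referral: Plan Y 136/265 = 51.3%, the Premium plan 508/819 = 62.0% → the Premium plan
Overall: Plan Y 1512/2527 = 59.8%, the Premium plan 2001/2877 = 69.6% → the Premium plan
The Premium plan wins overall and in every signup group — no reversal.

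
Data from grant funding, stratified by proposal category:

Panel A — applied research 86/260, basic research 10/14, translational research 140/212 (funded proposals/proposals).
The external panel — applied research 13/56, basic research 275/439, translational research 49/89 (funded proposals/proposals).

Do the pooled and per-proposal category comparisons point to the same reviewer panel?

Applied research: Panel A 86/260 = 33.1%, the external panel 13/56 = 23.2% → Panel A
Basic research: Panel A 10/14 = 71.4%, the external panel 275/439 = 62.6% → Panel A
Translational research: Panel A 140/212 = 66.0%, the external panel 49/89 = 55.1% → Panel A
Overall: Panel A 236/486 = 48.6%, the external panel 337/584 = 57.7% → the external panel
Panel A wins each proposal group but the external panel wins overall — the comparison reverses. Panel A's proposals skew toward applied research, which has a lower base rate.

No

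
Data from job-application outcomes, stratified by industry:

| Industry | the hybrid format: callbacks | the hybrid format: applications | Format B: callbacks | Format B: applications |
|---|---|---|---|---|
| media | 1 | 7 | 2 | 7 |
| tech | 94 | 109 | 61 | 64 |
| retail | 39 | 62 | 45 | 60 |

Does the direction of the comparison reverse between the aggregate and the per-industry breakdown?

Media: the hybrid format 1/7 = 14.3%, Format B 2/7 = 28.6% → Format B
Tech: the hybrid format 94/109 = 86.2%, Format B 61/64 = 95.3% → Format B
Retail: the hybrid format 39/62 = 62.9%, Format B 45/60 = 75.0% → Format B
Overall: the hybrid format 134/178 = 75.3%, Format B 108/131 = 82.4% → Format B
Format B wins overall and in every industry group — no reversal.

No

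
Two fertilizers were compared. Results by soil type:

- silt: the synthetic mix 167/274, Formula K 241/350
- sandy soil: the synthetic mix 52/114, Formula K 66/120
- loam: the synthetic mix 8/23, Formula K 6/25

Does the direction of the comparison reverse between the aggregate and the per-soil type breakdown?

No

Silt: the synthetic mix 167/274 = 60.9%, Formula K 241/350 = 68.9% → Formula K
Sandy soil: the synthetic mix 52/114 = 45.6%, Formula K 66/120 = 55.0% → Formula K
Loam: the synthetic mix 8/23 = 34.8%, Formula K 6/25 = 24.0% → the synthetic mix
Overall: the synthetic mix 227/411 = 55.2%, Formula K 313/495 = 63.2% → Formula K
Neither sweeps: the synthetic mix wins 1 of 3 groups, Formula K wins 2. Formula K wins overall but not every group — no Simpson reversal.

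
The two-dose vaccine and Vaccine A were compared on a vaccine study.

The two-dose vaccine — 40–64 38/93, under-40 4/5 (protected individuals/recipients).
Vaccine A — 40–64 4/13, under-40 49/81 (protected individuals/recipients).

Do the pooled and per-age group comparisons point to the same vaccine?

No

40–64: the two-dose vaccine 38/93 = 40.9%, Vaccine A 4/13 = 30.8% → the two-dose vaccine
Under-40: the two-dose vaccine 4/5 = 80.0%, Vaccine A 49/81 = 60.5% → the two-dose vaccine
Overall: the two-dose vaccine 42/98 = 42.9%, Vaccine A 53/94 = 56.4% → Vaccine A
The two-dose vaccine wins each age group but Vaccine A wins overall — the comparison reverses. The two-dose vaccine's recipients skew toward 40–64, which has a lower base rate.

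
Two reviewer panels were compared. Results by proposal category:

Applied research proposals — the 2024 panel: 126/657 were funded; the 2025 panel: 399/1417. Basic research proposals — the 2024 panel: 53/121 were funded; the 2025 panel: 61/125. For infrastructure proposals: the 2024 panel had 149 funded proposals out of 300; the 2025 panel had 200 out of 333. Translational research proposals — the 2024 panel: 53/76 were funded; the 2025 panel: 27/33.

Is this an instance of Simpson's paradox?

No

Applied research: the 2024 panel 126/657 = 19.2%, the 2025 panel 399/1417 = 28.2% → the 2025 panel
Basic research: the 2024 panel 53/121 = 43.8%, the 2025 panel 61/125 = 48.8% → the 2025 panel
Infrastructure: the 2024 panel 149/300 = 49.7%, the 2025 panel 200/333 = 60.1% → the 2025 panel
Translational research: the 2024 panel 53/76 = 69.7%, the 2025 panel 27/33 = 81.8% → the 2025 panel
Overall: the 2024 panel 381/1154 = 33.0%, the 2025 panel 687/1908 = 36.0% → the 2025 panel
The 2025 panel wins overall and in every proposal group — no reversal.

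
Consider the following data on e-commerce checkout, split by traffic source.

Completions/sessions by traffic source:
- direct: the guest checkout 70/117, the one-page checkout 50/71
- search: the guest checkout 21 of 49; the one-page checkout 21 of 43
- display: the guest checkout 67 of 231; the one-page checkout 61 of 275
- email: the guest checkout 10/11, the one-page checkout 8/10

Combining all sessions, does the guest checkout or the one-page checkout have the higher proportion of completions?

Direct: the guest checkout 70/117 = 59.8%, the one-page checkout 50/71 = 70.4% → the one-page checkout
Search: the guest checkout 21/49 = 42.9%, the one-page checkout 21/43 = 48.8% → the one-page checkout
Display: the guest checkout 67/231 = 29.0%, the one-page checkout 61/275 = 22.2% → the guest checkout
Email: the guest checkout 10/11 = 90.9%, the one-page checkout 8/10 = 80.0% → the guest checkout
Overall: the guest checkout 168/408 = 41.2%, the one-page checkout 140/399 = 35.1% → the guest checkout
(Neither sweeps every traffic group, but the guest checkout has the higher pooled rate.)

the guest checkout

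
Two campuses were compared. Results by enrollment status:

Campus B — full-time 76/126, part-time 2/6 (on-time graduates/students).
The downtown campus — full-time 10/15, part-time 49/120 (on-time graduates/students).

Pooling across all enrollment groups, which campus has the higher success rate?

Campus B

Full-time: Campus B 76/126 = 60.3%, the downtown campus 10/15 = 66.7% → the downtown campus
Part-time: Campus B 2/6 = 33.3%, the downtown campus 49/120 = 40.8% → the downtown campus
Overall: Campus B 78/132 = 59.1%, the downtown campus 59/135 = 43.7% → Campus B
(The downtown campus wins every enrollment group but Campus B wins overall — the downtown campus's students skew toward the low-rate part-time group.)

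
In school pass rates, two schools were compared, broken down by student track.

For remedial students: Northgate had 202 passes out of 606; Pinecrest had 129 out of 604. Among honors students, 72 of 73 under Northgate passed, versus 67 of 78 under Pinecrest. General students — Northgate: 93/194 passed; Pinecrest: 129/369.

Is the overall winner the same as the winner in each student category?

Yes

Remedial: Northgate 202/606 = 33.3%, Pinecrest 129/604 = 21.4% → Northgate
Honors: Northgate 72/73 = 98.6%, Pinecrest 67/78 = 85.9% → Northgate
General: Northgate 93/194 = 47.9%, Pinecrest 129/369 = 35.0% → Northgate
Overall: Northgate 367/873 = 42.0%, Pinecrest 325/1051 = 30.9% → Northgate
Northgate wins overall and in every student group — no reversal.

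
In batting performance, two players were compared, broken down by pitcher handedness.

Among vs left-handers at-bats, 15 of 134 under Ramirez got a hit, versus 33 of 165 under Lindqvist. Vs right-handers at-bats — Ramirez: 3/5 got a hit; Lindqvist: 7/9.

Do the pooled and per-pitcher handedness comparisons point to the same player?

Yes

Vs left-handers: Ramirez 15/134 = 11.2%, Lindqvist 33/165 = 20.0% → Lindqvist
Vs right-handers: Ramirez 3/5 = 60.0%, Lindqvist 7/9 = 77.8% → Lindqvist
Overall: Ramirez 18/139 = 12.9%, Lindqvist 40/174 = 23.0% → Lindqvist
Lindqvist wins overall and in every pitcher group — no reversal.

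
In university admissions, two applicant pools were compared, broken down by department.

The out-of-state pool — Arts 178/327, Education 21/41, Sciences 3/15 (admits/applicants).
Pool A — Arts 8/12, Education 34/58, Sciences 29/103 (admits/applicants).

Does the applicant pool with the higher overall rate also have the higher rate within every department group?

No

Arts: the out-of-state pool 178/327 = 54.4%, Pool A 8/12 = 66.7% → Pool A
Education: the out-of-state pool 21/41 = 51.2%, Pool A 34/58 = 58.6% → Pool A
Sciences: the out-of-state pool 3/15 = 20.0%, Pool A 29/103 = 28.2% → Pool A
Overall: the out-of-state pool 202/383 = 52.7%, Pool A 71/173 = 41.0% → the out-of-state pool
Pool A wins each department group but the out-of-state pool wins overall — the comparison reverses. Pool A's applicants skew toward Sciences, which has a lower base rate.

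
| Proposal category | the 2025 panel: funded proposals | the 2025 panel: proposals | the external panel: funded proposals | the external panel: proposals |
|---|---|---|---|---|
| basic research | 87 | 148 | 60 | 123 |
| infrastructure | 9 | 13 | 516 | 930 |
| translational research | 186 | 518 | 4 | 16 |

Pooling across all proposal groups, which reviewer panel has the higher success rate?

the external panel

Basic research: the 2025 panel 87/148 = 58.8%, the external panel 60/123 = 48.8% → the 2025 panel
Infrastructure: the 2025 panel 9/13 = 69.2%, the external panel 516/930 = 55.5% → the 2025 panel
Translational research: the 2025 panel 186/518 = 35.9%, the external panel 4/16 = 25.0% → the 2025 panel
Overall: the 2025 panel 282/679 = 41.5%, the external panel 580/1069 = 54.3% → the external panel
(The 2025 panel wins every proposal group but the external panel wins overall — the 2025 panel's proposals skew toward the low-rate translational research group.)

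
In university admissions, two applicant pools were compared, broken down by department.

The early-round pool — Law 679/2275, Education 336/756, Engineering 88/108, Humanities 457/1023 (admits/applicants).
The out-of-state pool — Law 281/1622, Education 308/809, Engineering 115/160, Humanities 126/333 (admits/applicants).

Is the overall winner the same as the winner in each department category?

Law: the early-round pool 679/2275 = 29.8%, the out-of-state pool 281/1622 = 17.3% → the early-round pool
Education: the early-round pool 336/756 = 44.4%, the out-of-state pool 308/809 = 38.1% → the early-round pool
Engineering: the early-round pool 88/108 = 81.5%, the out-of-state pool 115/160 = 71.9% → the early-round pool
Humanities: the early-round pool 457/1023 = 44.7%, the out-of-state pool 126/333 = 37.8% → the early-round pool
Overall: the early-round pool 1560/4162 = 37.5%, the out-of-state pool 830/2924 = 28.4% → the early-round pool
The early-round pool wins overall and in every department group — no reversal.

Yes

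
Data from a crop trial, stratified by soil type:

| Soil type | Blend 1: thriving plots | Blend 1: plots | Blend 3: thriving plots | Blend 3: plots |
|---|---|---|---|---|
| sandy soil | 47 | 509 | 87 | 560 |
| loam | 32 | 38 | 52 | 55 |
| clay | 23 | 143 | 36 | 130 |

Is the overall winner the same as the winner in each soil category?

Yes

Sandy soil: Blend 1 47/509 = 9.2%, Blend 3 87/560 = 15.5% → Blend 3
Loam: Blend 1 32/38 = 84.2%, Blend 3 52/55 = 94.5% → Blend 3
Clay: Blend 1 23/143 = 16.1%, Blend 3 36/130 = 27.7% → Blend 3
Overall: Blend 1 102/690 = 14.8%, Blend 3 175/745 = 23.5% → Blend 3
Blend 3 wins overall and in every soil group — no reversal.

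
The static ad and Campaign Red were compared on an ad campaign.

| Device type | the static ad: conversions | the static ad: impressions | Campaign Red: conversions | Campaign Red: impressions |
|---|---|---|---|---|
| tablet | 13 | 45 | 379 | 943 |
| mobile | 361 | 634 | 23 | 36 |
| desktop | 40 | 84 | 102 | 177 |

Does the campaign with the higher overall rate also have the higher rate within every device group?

No

Tablet: the static ad 13/45 = 28.9%, Campaign Red 379/943 = 40.2% → Campaign Red
Mobile: the static ad 361/634 = 56.9%, Campaign Red 23/36 = 63.9% → Campaign Red
Desktop: the static ad 40/84 = 47.6%, Campaign Red 102/177 = 57.6% → Campaign Red
Overall: the static ad 414/763 = 54.3%, Campaign Red 504/1156 = 43.6% → the static ad
Campaign Red wins each device group but the static ad wins overall — the comparison reverses. Campaign Red's impressions skew toward tablet, which has a lower base rate.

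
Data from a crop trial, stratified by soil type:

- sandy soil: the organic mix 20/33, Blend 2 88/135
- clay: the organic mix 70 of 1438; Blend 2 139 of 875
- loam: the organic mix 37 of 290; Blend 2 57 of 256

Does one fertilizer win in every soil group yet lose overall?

Sandy soil: the organic mix 20/33 = 60.6%, Blend 2 88/135 = 65.2% → Blend 2
Clay: the organic mix 70/1438 = 4.9%, Blend 2 139/875 = 15.9% → Blend 2
Loam: the organic mix 37/290 = 12.8%, Blend 2 57/256 = 22.3% → Blend 2
Overall: the organic mix 127/1761 = 7.2%, Blend 2 284/1266 = 22.4% → Blend 2
Blend 2 wins overall and in every soil group — no reversal.

No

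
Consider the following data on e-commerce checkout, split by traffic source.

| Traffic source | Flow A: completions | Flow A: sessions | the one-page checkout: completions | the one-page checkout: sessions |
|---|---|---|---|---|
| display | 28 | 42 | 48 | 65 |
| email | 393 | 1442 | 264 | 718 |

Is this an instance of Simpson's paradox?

No

Display: Flow A 28/42 = 66.7%, the one-page checkout 48/65 = 73.8% → the one-page checkout
Email: Flow A 393/1442 = 27.3%, the one-page checkout 264/718 = 36.8% → the one-page checkout
Overall: Flow A 421/1484 = 28.4%, the one-page checkout 312/783 = 39.8% → the one-page checkout
The one-page checkout wins overall and in every traffic group — no reversal.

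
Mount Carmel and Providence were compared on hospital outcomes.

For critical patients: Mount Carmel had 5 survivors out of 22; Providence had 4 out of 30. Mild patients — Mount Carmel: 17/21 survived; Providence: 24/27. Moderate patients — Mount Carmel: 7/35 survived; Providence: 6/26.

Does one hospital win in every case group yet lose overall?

Critical: Mount Carmel 5/22 = 22.7%, Providence 4/30 = 13.3% → Mount Carmel
Mild: Mount Carmel 17/21 = 81.0%, Providence 24/27 = 88.9% → Providence
Moderate: Mount Carmel 7/35 = 20.0%, Providence 6/26 = 23.1% → Providence
Overall: Mount Carmel 29/78 = 37.2%, Providence 34/83 = 41.0% → Providence
Neither sweeps: Mount Carmel wins 1 of 3 groups, Providence wins 2. Providence wins overall but not every group — no Simpson reversal.

No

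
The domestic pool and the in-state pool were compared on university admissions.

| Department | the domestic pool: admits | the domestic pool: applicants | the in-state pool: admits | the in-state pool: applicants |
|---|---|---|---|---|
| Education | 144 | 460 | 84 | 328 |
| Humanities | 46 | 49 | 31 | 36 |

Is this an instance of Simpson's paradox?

Education: the domestic pool 144/460 = 31.3%, the in-state pool 84/328 = 25.6% → the domestic pool
Humanities: the domestic pool 46/49 = 93.9%, the in-state pool 31/36 = 86.1% → the domestic pool
Overall: the domestic pool 190/509 = 37.3%, the in-state pool 115/364 = 31.6% → the domestic pool
The domestic pool wins overall and in every department group — no reversal.

No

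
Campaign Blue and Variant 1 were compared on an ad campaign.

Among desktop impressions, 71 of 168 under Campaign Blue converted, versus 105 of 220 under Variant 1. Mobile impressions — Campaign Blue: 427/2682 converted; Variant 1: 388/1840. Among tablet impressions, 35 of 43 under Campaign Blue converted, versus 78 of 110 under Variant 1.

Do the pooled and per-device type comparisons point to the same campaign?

Desktop: Campaign Blue 71/168 = 42.3%, Variant 1 105/220 = 47.7% → Variant 1
Mobile: Campaign Blue 427/2682 = 15.9%, Variant 1 388/1840 = 21.1% → Variant 1
Tablet: Campaign Blue 35/43 = 81.4%, Variant 1 78/110 = 70.9% → Campaign Blue
Overall: Campaign Blue 533/2893 = 18.4%, Variant 1 571/2170 = 26.3% → Variant 1
Neither sweeps: Campaign Blue wins 1 of 3 groups, Variant 1 wins 2. Variant 1 wins overall but not every group — no Simpson reversal.

No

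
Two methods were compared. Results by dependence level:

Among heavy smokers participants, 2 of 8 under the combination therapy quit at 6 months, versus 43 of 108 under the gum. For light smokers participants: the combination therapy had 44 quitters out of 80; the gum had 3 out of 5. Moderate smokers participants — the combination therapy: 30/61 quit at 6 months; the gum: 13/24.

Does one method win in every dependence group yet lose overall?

Yes

Heavy smokers: the combination therapy 2/8 = 25.0%, the gum 43/108 = 39.8% → the gum
Light smokers: the combination therapy 44/80 = 55.0%, the gum 3/5 = 60.0% → the gum
Moderate smokers: the combination therapy 30/61 = 49.2%, the gum 13/24 = 54.2% → the gum
Overall: the combination therapy 76/149 = 51.0%, the gum 59/137 = 43.1% → the combination therapy
The gum wins each dependence group but the combination therapy wins overall — the comparison reverses. The gum's participants skew toward heavy smokers, which has a lower base rate.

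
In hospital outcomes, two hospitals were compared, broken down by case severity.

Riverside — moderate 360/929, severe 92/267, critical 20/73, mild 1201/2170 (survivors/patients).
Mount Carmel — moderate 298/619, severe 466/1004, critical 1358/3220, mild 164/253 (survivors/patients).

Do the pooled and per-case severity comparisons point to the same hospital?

Moderate: Riverside 360/929 = 38.8%, Mount Carmel 298/619 = 48.1% → Mount Carmel
Severe: Riverside 92/267 = 34.5%, Mount Carmel 466/1004 = 46.4% → Mount Carmel
Critical: Riverside 20/73 = 27.4%, Mount Carmel 1358/3220 = 42.2% → Mount Carmel
Mild: Riverside 1201/2170 = 55.3%, Mount Carmel 164/253 = 64.8% → Mount Carmel
Overall: Riverside 1673/3439 = 48.6%, Mount Carmel 2286/5096 = 44.9% → Riverside
Mount Carmel wins each case group but Riverside wins overall — the comparison reverses. Mount Carmel's patients skew toward critical, which has a lower base rate.

No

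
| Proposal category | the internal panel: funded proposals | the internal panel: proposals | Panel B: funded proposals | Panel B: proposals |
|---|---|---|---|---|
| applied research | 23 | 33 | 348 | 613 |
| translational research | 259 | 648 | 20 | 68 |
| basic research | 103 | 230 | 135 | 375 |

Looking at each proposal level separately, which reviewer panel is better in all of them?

Applied research: the internal panel 23/33 = 69.7%, Panel B 348/613 = 56.8% → the internal panel
Translational research: the internal panel 259/648 = 40.0%, Panel B 20/68 = 29.4% → the internal panel
Basic research: the internal panel 103/230 = 44.8%, Panel B 135/375 = 36.0% → the internal panel
The internal panel has the higher rate in all 3 groups.

the internal panel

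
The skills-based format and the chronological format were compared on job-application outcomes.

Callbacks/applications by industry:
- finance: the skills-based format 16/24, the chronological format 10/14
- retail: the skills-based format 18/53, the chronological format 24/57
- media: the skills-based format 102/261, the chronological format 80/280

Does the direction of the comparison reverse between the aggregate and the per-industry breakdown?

No

Finance: the skills-based format 16/24 = 66.7%, the chronological format 10/14 = 71.4% → the chronological format
Retail: the skills-based format 18/53 = 34.0%, the chronological format 24/57 = 42.1% → the chronological format
Media: the skills-based format 102/261 = 39.1%, the chronological format 80/280 = 28.6% → the skills-based format
Overall: the skills-based format 136/338 = 40.2%, the chronological format 114/351 = 32.5% → the skills-based format
Neither sweeps: the skills-based format wins 1 of 3 groups, the chronological format wins 2. The skills-based format wins overall but not every group — no Simpson reversal.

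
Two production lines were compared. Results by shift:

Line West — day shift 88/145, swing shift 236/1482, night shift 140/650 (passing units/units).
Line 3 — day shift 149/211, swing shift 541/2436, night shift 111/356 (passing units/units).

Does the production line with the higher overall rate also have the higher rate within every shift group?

Yes

Day shift: Line West 88/145 = 60.7%, Line 3 149/211 = 70.6% → Line 3
Swing shift: Line West 236/1482 = 15.9%, Line 3 541/2436 = 22.2% → Line 3
Night shift: Line West 140/650 = 21.5%, Line 3 111/356 = 31.2% → Line 3
Overall: Line West 464/2277 = 20.4%, Line 3 801/3003 = 26.7% → Line 3
Line 3 wins overall and in every shift group — no reversal.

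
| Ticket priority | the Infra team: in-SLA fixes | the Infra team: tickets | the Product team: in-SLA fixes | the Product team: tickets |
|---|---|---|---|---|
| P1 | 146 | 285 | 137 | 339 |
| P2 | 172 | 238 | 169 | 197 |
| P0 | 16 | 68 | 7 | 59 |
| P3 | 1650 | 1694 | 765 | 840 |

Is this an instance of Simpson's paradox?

No

P1: the Infra team 146/285 = 51.2%, the Product team 137/339 = 40.4% → the Infra team
P2: the Infra team 172/238 = 72.3%, the Product team 169/197 = 85.8% → the Product team
P0: the Infra team 16/68 = 23.5%, the Product team 7/59 = 11.9% → the Infra team
P3: the Infra team 1650/1694 = 97.4%, the Product team 765/840 = 91.1% → the Infra team
Overall: the Infra team 1984/2285 = 86.8%, the Product team 1078/1435 = 75.1% → the Infra team
Neither sweeps: the Infra team wins 3 of 4 groups, the Product team wins 1. The Infra team wins overall but not every group — no Simpson reversal.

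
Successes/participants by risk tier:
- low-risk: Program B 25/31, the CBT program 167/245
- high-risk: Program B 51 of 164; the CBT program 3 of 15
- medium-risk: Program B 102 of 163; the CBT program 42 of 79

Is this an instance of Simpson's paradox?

Low-risk: Program B 25/31 = 80.6%, the CBT program 167/245 = 68.2% → Program B
High-risk: Program B 51/164 = 31.1%, the CBT program 3/15 = 20.0% → Program B
Medium-risk: Program B 102/163 = 62.6%, the CBT program 42/79 = 53.2% → Program B
Overall: Program B 178/358 = 49.7%, the CBT program 212/339 = 62.5% → the CBT program
Program B wins each risk group but the CBT program wins overall — the comparison reverses. Program B's participants skew toward high-risk, which has a lower base rate.

Yes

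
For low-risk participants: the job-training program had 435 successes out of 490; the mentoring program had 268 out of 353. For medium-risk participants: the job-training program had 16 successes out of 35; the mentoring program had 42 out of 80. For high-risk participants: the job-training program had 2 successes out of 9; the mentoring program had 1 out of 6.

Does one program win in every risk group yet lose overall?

No

Low-risk: the job-training program 435/490 = 88.8%, the mentoring program 268/353 = 75.9% → the job-training program
Medium-risk: the job-training program 16/35 = 45.7%, the mentoring program 42/80 = 52.5% → the mentoring program
High-risk: the job-training program 2/9 = 22.2%, the mentoring program 1/6 = 16.7% → the job-training program
Overall: the job-training program 453/534 = 84.8%, the mentoring program 311/439 = 70.8% → the job-training program
Neither sweeps: the job-training program wins 2 of 3 groups, the mentoring program wins 1. The job-training program wins overall but not every group — no Simpson reversal.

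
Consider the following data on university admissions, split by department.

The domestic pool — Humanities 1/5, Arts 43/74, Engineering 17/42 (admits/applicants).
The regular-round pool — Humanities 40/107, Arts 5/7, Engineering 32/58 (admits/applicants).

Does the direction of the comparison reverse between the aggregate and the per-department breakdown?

Humanities: the domestic pool 1/5 = 20.0%, the regular-round pool 40/107 = 37.4% → the regular-round pool
Arts: the domestic pool 43/74 = 58.1%, the regular-round pool 5/7 = 71.4% → the regular-round pool
Engineering: the domestic pool 17/42 = 40.5%, the regular-round pool 32/58 = 55.2% → the regular-round pool
Overall: the domestic pool 61/121 = 50.4%, the regular-round pool 77/172 = 44.8% → the domestic pool
The regular-round pool wins each department group but the domestic pool wins overall — the comparison reverses. The regular-round pool's applicants skew toward Humanities, which has a lower base rate.

Yes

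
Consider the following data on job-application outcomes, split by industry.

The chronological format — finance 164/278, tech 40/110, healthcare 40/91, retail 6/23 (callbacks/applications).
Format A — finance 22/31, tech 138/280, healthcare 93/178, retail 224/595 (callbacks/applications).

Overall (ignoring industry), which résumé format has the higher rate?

the chronological format

Finance: the chronological format 164/278 = 59.0%, Format A 22/31 = 71.0% → Format A
Tech: the chronological format 40/110 = 36.4%, Format A 138/280 = 49.3% → Format A
Healthcare: the chronological format 40/91 = 44.0%, Format A 93/178 = 52.2% → Format A
Retail: the chronological format 6/23 = 26.1%, Format A 224/595 = 37.6% → Format A
Overall: the chronological format 250/502 = 49.8%, Format A 477/1084 = 44.0% → the chronological format
(Format A wins every industry group but the chronological format wins overall — Format A's applications skew toward the low-rate retail group.)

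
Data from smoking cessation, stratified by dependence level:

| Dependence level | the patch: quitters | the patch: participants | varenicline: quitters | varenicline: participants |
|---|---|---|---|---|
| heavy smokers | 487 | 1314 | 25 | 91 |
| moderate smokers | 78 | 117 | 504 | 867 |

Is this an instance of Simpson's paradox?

Heavy smokers: the patch 487/1314 = 37.1%, varenicline 25/91 = 27.5% → the patch
Moderate smokers: the patch 78/117 = 66.7%, varenicline 504/867 = 58.1% → the patch
Overall: the patch 565/1431 = 39.5%, varenicline 529/958 = 55.2% → varenicline
The patch wins each dependence group but varenicline wins overall — the comparison reverses. The patch's participants skew toward heavy smokers, which has a lower base rate.

Yes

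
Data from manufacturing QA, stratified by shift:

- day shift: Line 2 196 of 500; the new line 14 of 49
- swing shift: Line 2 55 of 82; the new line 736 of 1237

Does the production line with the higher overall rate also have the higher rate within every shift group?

No

Day shift: Line 2 196/500 = 39.2%, the new line 14/49 = 28.6% → Line 2
Swing shift: Line 2 55/82 = 67.1%, the new line 736/1237 = 59.5% → Line 2
Overall: Line 2 251/582 = 43.1%, the new line 750/1286 = 58.3% → the new line
Line 2 wins each shift group but the new line wins overall — the comparison reverses. Line 2's units skew toward day shift, which has a lower base rate.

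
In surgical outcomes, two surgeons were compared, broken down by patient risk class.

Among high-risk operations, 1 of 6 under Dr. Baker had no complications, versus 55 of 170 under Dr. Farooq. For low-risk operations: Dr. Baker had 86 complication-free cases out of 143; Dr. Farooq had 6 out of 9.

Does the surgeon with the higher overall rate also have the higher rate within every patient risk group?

High-risk: Dr. Baker 1/6 = 16.7%, Dr. Farooq 55/170 = 32.4% → Dr. Farooq
Low-risk: Dr. Baker 86/143 = 60.1%, Dr. Farooq 6/9 = 66.7% → Dr. Farooq
Overall: Dr. Baker 87/149 = 58.4%, Dr. Farooq 61/179 = 34.1% → Dr. Baker
Dr. Farooq wins each patient risk group but Dr. Baker wins overall — the comparison reverses. Dr. Farooq's operations skew toward high-risk, which has a lower base rate.

No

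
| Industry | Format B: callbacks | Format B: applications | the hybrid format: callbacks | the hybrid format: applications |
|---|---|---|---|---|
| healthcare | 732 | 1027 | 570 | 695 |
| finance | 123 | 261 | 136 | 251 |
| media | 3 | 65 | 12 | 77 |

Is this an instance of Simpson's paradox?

No

Healthcare: Format B 732/1027 = 71.3%, the hybrid format 570/695 = 82.0% → the hybrid format
Finance: Format B 123/261 = 47.1%, the hybrid format 136/251 = 54.2% → the hybrid format
Media: Format B 3/65 = 4.6%, the hybrid format 12/77 = 15.6% → the hybrid format
Overall: Format B 858/1353 = 63.4%, the hybrid format 718/1023 = 70.2% → the hybrid format
The hybrid format wins overall and in every industry group — no reversal.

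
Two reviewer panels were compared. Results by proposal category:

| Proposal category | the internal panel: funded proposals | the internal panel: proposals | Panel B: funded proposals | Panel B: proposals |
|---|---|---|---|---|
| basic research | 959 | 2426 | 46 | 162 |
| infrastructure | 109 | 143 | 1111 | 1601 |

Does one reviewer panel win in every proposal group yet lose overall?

Yes

Basic research: the internal panel 959/2426 = 39.5%, Panel B 46/162 = 28.4% → the internal panel
Infrastructure: the internal panel 109/143 = 76.2%, Panel B 1111/1601 = 69.4% → the internal panel
Overall: the internal panel 1068/2569 = 41.6%, Panel B 1157/1763 = 65.6% → Panel B
The internal panel wins each proposal group but Panel B wins overall — the comparison reverses. The internal panel's proposals skew toward basic research, which has a lower base rate.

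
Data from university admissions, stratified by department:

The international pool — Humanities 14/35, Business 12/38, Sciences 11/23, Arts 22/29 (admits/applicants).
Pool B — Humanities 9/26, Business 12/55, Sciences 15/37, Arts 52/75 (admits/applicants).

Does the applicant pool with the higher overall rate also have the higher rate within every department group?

Yes

Humanities: the international pool 14/35 = 40.0%, Pool B 9/26 = 34.6% → the international pool
Business: the international pool 12/38 = 31.6%, Pool B 12/55 = 21.8% → the international pool
Sciences: the international pool 11/23 = 47.8%, Pool B 15/37 = 40.5% → the international pool
Arts: the international pool 22/29 = 75.9%, Pool B 52/75 = 69.3% → the international pool
Overall: the international pool 59/125 = 47.2%, Pool B 88/193 = 45.6% → the international pool
The international pool wins overall and in every department group — no reversal.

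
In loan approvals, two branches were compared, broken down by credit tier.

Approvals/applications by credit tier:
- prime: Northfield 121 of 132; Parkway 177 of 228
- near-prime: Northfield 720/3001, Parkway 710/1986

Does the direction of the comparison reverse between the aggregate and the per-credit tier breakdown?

Prime: Northfield 121/132 = 91.7%, Parkway 177/228 = 77.6% → Northfield
Near-prime: Northfield 720/3001 = 24.0%, Parkway 710/1986 = 35.8% → Parkway
Overall: Northfield 841/3133 = 26.8%, Parkway 887/2214 = 40.1% → Parkway
Neither sweeps: Northfield wins 1 of 2 groups, Parkway wins 1. Parkway wins overall but not every group — no Simpson reversal.

No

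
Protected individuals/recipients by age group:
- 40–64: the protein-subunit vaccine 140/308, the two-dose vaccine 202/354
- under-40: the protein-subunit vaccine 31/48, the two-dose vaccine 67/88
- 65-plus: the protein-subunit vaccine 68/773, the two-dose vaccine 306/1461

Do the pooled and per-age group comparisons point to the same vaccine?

Yes

40–64: the protein-subunit vaccine 140/308 = 45.5%, the two-dose vaccine 202/354 = 57.1% → the two-dose vaccine
Under-40: the protein-subunit vaccine 31/48 = 64.6%, the two-dose vaccine 67/88 = 76.1% → the two-dose vaccine
65-plus: the protein-subunit vaccine 68/773 = 8.8%, the two-dose vaccine 306/1461 = 20.9% → the two-dose vaccine
Overall: the protein-subunit vaccine 239/1129 = 21.2%, the two-dose vaccine 575/1903 = 30.2% → the two-dose vaccine
The two-dose vaccine wins overall and in every age group — no reversal.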